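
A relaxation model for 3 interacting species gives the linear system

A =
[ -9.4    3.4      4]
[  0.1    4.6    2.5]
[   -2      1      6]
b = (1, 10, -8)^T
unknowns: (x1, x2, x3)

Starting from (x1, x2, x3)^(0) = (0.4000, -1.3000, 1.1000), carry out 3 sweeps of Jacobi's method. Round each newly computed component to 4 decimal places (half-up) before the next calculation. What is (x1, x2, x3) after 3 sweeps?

Iteration 1:
  x1 = (1 - (3.4)·-1.3000 - (4)·1.1000) / (-9.4) = -0.1085
  x2 = (10 - (0.1)·0.4000 - (2.5)·1.1000) / (4.6) = 1.5674
  x3 = (-8 - (-2)·0.4000 - (1)·-1.3000) / (6) = -0.9833
Iteration 2:
  x1 = (1 - (3.4)·1.5674 - (4)·-0.9833) / (-9.4) = 0.0421
  x2 = (10 - (0.1)·-0.1085 - (2.5)·-0.9833) / (4.6) = 2.7107
  x3 = (-8 - (-2)·-0.1085 - (1)·1.5674) / (6) = -1.6307
Iteration 3:
  x1 = (1 - (3.4)·2.7107 - (4)·-1.6307) / (-9.4) = 0.1802
  x2 = (10 - (0.1)·0.0421 - (2.5)·-1.6307) / (4.6) = 3.0592
  x3 = (-8 - (-2)·0.0421 - (1)·2.7107) / (6) = -1.7711

(0.1802, 3.0592, -1.7711)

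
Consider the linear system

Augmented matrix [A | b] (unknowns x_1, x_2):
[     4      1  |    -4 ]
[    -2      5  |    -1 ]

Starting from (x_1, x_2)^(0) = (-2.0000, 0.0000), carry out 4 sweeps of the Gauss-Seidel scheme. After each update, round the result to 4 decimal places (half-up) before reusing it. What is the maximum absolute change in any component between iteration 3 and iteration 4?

0.0015

Iteration 1:
  x_1 = (-4 - (1)·0.0000) / (4) = -1.0000
  x_2 = (-1 - (-2)·-1.0000) / (5) = -0.6000
Iteration 2:
  x_1 = (-4 - (1)·-0.6000) / (4) = -0.8500
  x_2 = (-1 - (-2)·-0.8500) / (5) = -0.5400
Iteration 3:
  x_1 = (-4 - (1)·-0.5400) / (4) = -0.8650
  x_2 = (-1 - (-2)·-0.8650) / (5) = -0.5460
Iteration 4:
  x_1 = (-4 - (1)·-0.5460) / (4) = -0.8635
  x_2 = (-1 - (-2)·-0.8635) / (5) = -0.5454
Change: (0.0015, 0.0006) → max |·| = 0.0015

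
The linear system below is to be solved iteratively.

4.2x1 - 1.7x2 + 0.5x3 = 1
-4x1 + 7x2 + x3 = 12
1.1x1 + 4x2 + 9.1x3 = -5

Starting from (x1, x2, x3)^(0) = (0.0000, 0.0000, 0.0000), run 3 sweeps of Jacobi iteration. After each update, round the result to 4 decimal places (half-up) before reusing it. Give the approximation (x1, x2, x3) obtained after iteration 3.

Iteration 1:
  x1 = (1 - (-1.7)·0.0000 - (0.5)·0.0000) / (4.2) = 0.2381
  x2 = (12 - (-4)·0.0000 - (1)·0.0000) / (7) = 1.7143
  x3 = (-5 - (1.1)·0.0000 - (4)·0.0000) / (9.1) = -0.5495
Iteration 2:
  x1 = (1 - (-1.7)·1.7143 - (0.5)·-0.5495) / (4.2) = 0.9974
  x2 = (12 - (-4)·0.2381 - (1)·-0.5495) / (7) = 1.9288
  x3 = (-5 - (1.1)·0.2381 - (4)·1.7143) / (9.1) = -1.3318
Iteration 3:
  x1 = (1 - (-1.7)·1.9288 - (0.5)·-1.3318) / (4.2) = 1.1773
  x2 = (12 - (-4)·0.9974 - (1)·-1.3318) / (7) = 2.4745
  x3 = (-5 - (1.1)·0.9974 - (4)·1.9288) / (9.1) = -1.5178

(1.1773, 2.4745, -1.5178)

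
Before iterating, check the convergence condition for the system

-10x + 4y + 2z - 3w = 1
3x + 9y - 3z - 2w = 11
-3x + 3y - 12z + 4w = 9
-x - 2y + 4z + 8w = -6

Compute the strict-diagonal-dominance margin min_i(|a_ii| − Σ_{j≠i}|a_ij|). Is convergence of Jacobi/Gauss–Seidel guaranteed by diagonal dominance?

1

row 1: |-10| − (4+2+3) = 1
row 2: |9| − (3+3+2) = 1
row 3: |-12| − (3+3+4) = 2
row 4: |8| − (1+2+4) = 1
minimum over rows = 1 → strictly diagonally dominant (convergence guaranteed)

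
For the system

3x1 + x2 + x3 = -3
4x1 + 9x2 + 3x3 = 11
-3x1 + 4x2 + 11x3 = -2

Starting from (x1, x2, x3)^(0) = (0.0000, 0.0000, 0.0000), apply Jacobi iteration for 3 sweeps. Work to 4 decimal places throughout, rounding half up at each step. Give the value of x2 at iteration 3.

2.1205

Iteration 1:
  x1 = (-3 - (1)·0.0000 - (1)·0.0000) / (3) = -1.0000
  x2 = (11 - (4)·0.0000 - (3)·0.0000) / (9) = 1.2222
  x3 = (-2 - (-3)·0.0000 - (4)·0.0000) / (11) = -0.1818
Iteration 2:
  x1 = (-3 - (1)·1.2222 - (1)·-0.1818) / (3) = -1.3468
  x2 = (11 - (4)·-1.0000 - (3)·-0.1818) / (9) = 1.7273
  x3 = (-2 - (-3)·-1.0000 - (4)·1.2222) / (11) = -0.8990
Iteration 3:
  x1 = (-3 - (1)·1.7273 - (1)·-0.8990) / (3) = -1.2761
  x2 = (11 - (4)·-1.3468 - (3)·-0.8990) / (9) = 2.1205
  x3 = (-2 - (-3)·-1.3468 - (4)·1.7273) / (11) = -1.1772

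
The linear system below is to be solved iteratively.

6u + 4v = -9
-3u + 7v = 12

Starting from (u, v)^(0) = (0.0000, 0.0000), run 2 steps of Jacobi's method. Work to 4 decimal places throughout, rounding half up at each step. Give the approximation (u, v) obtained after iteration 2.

(-2.6429, 1.0714)

Iteration 1:
  u = (-9 - (4)·0.0000) / (6) = -1.5000
  v = (12 - (-3)·0.0000) / (7) = 1.7143
Iteration 2:
  u = (-9 - (4)·1.7143) / (6) = -2.6429
  v = (12 - (-3)·-1.5000) / (7) = 1.0714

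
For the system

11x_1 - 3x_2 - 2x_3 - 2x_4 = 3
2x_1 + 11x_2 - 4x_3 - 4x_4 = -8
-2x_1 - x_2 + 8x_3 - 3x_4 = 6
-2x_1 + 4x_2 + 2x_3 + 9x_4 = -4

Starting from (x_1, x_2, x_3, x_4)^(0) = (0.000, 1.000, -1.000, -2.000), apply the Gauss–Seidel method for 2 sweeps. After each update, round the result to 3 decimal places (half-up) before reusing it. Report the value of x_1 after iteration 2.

Iteration 1:
  x_1 = (3 - (-3)·1.000 - (-2)·-1.000 - (-2)·-2.000) / (11) = 0.000
  x_2 = (-8 - (2)·0.000 - (-4)·-1.000 - (-4)·-2.000) / (11) = -1.818
  x_3 = (6 - (-2)·0.000 - (-1)·-1.818 - (-3)·-2.000) / (8) = -0.227
  x_4 = (-4 - (-2)·0.000 - (4)·-1.818 - (2)·-0.227) / (9) = 0.414
Iteration 2:
  x_1 = (3 - (-3)·-1.818 - (-2)·-0.227 - (-2)·0.414) / (11) = -0.189
  x_2 = (-8 - (2)·-0.189 - (-4)·-0.227 - (-4)·0.414) / (11) = -0.625
  x_3 = (6 - (-2)·-0.189 - (-1)·-0.625 - (-3)·0.414) / (8) = 0.780
  x_4 = (-4 - (-2)·-0.189 - (4)·-0.625 - (2)·0.780) / (9) = -0.382

-0.189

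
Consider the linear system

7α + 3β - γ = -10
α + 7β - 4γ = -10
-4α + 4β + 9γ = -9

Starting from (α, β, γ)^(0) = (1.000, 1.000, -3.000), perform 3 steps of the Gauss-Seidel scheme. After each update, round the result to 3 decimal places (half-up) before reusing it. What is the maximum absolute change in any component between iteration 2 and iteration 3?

Iteration 1:
  α = (-10 - (3)·1.000 - (-1)·-3.000) / (7) = -2.286
  β = (-10 - (1)·-2.286 - (-4)·-3.000) / (7) = -2.816
  γ = (-9 - (-4)·-2.286 - (4)·-2.816) / (9) = -0.764
Iteration 2:
  α = (-10 - (3)·-2.816 - (-1)·-0.764) / (7) = -0.331
  β = (-10 - (1)·-0.331 - (-4)·-0.764) / (7) = -1.818
  γ = (-9 - (-4)·-0.331 - (4)·-1.818) / (9) = -0.339
Iteration 3:
  α = (-10 - (3)·-1.818 - (-1)·-0.339) / (7) = -0.698
  β = (-10 - (1)·-0.698 - (-4)·-0.339) / (7) = -1.523
  γ = (-9 - (-4)·-0.698 - (4)·-1.523) / (9) = -0.633
Change: (-0.367, 0.295, -0.294) → max |·| = 0.367

0.367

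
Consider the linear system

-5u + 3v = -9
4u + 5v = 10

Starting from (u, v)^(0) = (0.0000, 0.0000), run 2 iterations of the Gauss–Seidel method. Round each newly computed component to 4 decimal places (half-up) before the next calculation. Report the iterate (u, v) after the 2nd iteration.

(2.1360, 0.2912)

Iteration 1:
  u = (-9 - (3)·0.0000) / (-5) = 1.8000
  v = (10 - (4)·1.8000) / (5) = 0.5600
Iteration 2:
  u = (-9 - (3)·0.5600) / (-5) = 2.1360
  v = (10 - (4)·2.1360) / (5) = 0.2912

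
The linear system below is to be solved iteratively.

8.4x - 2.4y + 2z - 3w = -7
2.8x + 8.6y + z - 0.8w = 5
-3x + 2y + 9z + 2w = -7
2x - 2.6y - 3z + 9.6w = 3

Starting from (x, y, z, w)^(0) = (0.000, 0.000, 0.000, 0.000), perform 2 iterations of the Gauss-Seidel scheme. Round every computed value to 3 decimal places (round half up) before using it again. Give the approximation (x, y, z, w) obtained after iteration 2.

Iteration 1:
  x = (-7 - (-2.4)·0.000 - (2)·0.000 - (-3)·0.000) / (8.4) = -0.833
  y = (5 - (2.8)·-0.833 - (1)·0.000 - (-0.8)·0.000) / (8.6) = 0.853
  z = (-7 - (-3)·-0.833 - (2)·0.853 - (2)·0.000) / (9) = -1.245
  w = (3 - (2)·-0.833 - (-2.6)·0.853 - (-3)·-1.245) / (9.6) = 0.328
Iteration 2:
  x = (-7 - (-2.4)·0.853 - (2)·-1.245 - (-3)·0.328) / (8.4) = -0.176
  y = (5 - (2.8)·-0.176 - (1)·-1.245 - (-0.8)·0.328) / (8.6) = 0.814
  z = (-7 - (-3)·-0.176 - (2)·0.814 - (2)·0.328) / (9) = -1.090
  w = (3 - (2)·-0.176 - (-2.6)·0.814 - (-3)·-1.090) / (9.6) = 0.229

(-0.176, 0.814, -1.090, 0.229)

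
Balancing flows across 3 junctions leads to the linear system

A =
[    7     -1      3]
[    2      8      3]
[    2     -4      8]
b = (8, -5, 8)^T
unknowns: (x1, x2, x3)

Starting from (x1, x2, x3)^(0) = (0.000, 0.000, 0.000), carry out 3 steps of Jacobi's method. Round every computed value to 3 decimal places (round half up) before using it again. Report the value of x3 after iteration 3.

0.201

Iteration 1:
  x1 = (8 - (-1)·0.000 - (3)·0.000) / (7) = 1.143
  x2 = (-5 - (2)·0.000 - (3)·0.000) / (8) = -0.625
  x3 = (8 - (2)·0.000 - (-4)·0.000) / (8) = 1.000
Iteration 2:
  x1 = (8 - (-1)·-0.625 - (3)·1.000) / (7) = 0.625
  x2 = (-5 - (2)·1.143 - (3)·1.000) / (8) = -1.286
  x3 = (8 - (2)·1.143 - (-4)·-0.625) / (8) = 0.402
Iteration 3:
  x1 = (8 - (-1)·-1.286 - (3)·0.402) / (7) = 0.787
  x2 = (-5 - (2)·0.625 - (3)·0.402) / (8) = -0.932
  x3 = (8 - (2)·0.625 - (-4)·-1.286) / (8) = 0.201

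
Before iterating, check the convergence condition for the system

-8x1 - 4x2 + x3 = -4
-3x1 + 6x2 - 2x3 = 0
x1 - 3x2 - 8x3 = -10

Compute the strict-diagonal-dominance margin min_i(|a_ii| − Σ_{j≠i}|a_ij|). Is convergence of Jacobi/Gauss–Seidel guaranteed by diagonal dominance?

row 1: |-8| − (4+1) = 3
row 2: |6| − (3+2) = 1
row 3: |-8| − (1+3) = 4
minimum over rows = 1 → strictly diagonally dominant (convergence guaranteed)

1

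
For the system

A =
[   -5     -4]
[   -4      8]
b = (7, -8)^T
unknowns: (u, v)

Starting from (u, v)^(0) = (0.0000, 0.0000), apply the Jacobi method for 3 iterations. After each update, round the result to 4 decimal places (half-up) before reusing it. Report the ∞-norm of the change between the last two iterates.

Iteration 1:
  u = (7 - (-4)·0.0000) / (-5) = -1.4000
  v = (-8 - (-4)·0.0000) / (8) = -1.0000
Iteration 2:
  u = (7 - (-4)·-1.0000) / (-5) = -0.6000
  v = (-8 - (-4)·-1.4000) / (8) = -1.7000
Iteration 3:
  u = (7 - (-4)·-1.7000) / (-5) = -0.0400
  v = (-8 - (-4)·-0.6000) / (8) = -1.3000
Change: (0.5600, 0.4000) → max |·| = 0.5600

0.5600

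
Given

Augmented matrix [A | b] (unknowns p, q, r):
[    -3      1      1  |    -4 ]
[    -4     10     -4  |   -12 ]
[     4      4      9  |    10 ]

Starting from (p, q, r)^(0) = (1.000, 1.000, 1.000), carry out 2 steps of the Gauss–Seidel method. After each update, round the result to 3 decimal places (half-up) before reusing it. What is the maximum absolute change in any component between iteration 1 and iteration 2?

0.593

Iteration 1:
  p = (-4 - (1)·1.000 - (1)·1.000) / (-3) = 2.000
  q = (-12 - (-4)·2.000 - (-4)·1.000) / (10) = 0.000
  r = (10 - (4)·2.000 - (4)·0.000) / (9) = 0.222
Iteration 2:
  p = (-4 - (1)·0.000 - (1)·0.222) / (-3) = 1.407
  q = (-12 - (-4)·1.407 - (-4)·0.222) / (10) = -0.548
  r = (10 - (4)·1.407 - (4)·-0.548) / (9) = 0.729
Change: (-0.593, -0.548, 0.507) → max |·| = 0.593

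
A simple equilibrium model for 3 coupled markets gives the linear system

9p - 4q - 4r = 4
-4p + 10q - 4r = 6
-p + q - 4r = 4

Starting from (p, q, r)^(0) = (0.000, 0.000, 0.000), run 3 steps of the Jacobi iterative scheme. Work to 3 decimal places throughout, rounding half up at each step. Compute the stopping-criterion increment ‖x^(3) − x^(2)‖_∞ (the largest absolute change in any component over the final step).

0.082

Iteration 1:
  p = (4 - (-4)·0.000 - (-4)·0.000) / (9) = 0.444
  q = (6 - (-4)·0.000 - (-4)·0.000) / (10) = 0.600
  r = (4 - (-1)·0.000 - (1)·0.000) / (-4) = -1.000
Iteration 2:
  p = (4 - (-4)·0.600 - (-4)·-1.000) / (9) = 0.267
  q = (6 - (-4)·0.444 - (-4)·-1.000) / (10) = 0.378
  r = (4 - (-1)·0.444 - (1)·0.600) / (-4) = -0.961
Iteration 3:
  p = (4 - (-4)·0.378 - (-4)·-0.961) / (9) = 0.185
  q = (6 - (-4)·0.267 - (-4)·-0.961) / (10) = 0.322
  r = (4 - (-1)·0.267 - (1)·0.378) / (-4) = -0.972
Change: (-0.082, -0.056, -0.011) → max |·| = 0.082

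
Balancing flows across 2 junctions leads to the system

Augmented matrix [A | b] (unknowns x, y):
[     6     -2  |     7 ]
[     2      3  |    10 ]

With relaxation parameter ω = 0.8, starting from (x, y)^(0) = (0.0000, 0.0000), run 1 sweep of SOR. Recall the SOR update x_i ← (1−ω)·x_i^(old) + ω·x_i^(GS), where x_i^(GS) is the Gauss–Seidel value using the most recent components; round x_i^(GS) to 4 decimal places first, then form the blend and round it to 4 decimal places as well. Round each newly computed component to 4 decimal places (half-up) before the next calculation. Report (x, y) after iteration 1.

Iteration 1:
  x: GS value = (7 - (-2)·0.0000) / (6) = 1.1667;  x ← (1−ω)·0.0000 + ω·1.1667 = 0.9334
  y: GS value = (10 - (2)·0.9334) / (3) = 2.7111;  y ← (1−ω)·0.0000 + ω·2.7111 = 2.1689

(0.9334, 2.1689)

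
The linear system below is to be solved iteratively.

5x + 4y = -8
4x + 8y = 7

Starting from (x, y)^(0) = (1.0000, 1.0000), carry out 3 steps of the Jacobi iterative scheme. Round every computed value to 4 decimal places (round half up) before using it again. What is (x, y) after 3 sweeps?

Iteration 1:
  x = (-8 - (4)·1.0000) / (5) = -2.4000
  y = (7 - (4)·1.0000) / (8) = 0.3750
Iteration 2:
  x = (-8 - (4)·0.3750) / (5) = -1.9000
  y = (7 - (4)·-2.4000) / (8) = 2.0750
Iteration 3:
  x = (-8 - (4)·2.0750) / (5) = -3.2600
  y = (7 - (4)·-1.9000) / (8) = 1.8250

(-3.2600, 1.8250)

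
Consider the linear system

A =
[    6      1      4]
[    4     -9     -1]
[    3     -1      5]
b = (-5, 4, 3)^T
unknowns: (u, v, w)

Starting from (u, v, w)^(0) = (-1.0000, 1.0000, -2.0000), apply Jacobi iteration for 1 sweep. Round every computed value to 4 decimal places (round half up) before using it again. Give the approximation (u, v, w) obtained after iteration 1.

(0.3333, -0.6667, 1.4000)

Iteration 1:
  u = (-5 - (1)·1.0000 - (4)·-2.0000) / (6) = 0.3333
  v = (4 - (4)·-1.0000 - (-1)·-2.0000) / (-9) = -0.6667
  w = (3 - (3)·-1.0000 - (-1)·1.0000) / (5) = 1.4000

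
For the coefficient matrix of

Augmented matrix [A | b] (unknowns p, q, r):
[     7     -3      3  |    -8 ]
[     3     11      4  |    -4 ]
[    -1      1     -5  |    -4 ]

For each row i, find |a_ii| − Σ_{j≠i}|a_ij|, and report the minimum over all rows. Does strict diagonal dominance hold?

row 1: |7| − (3+3) = 1
row 2: |11| − (3+4) = 4
row 3: |-5| − (1+1) = 3
minimum over rows = 1 → strictly diagonally dominant (convergence guaranteed)

1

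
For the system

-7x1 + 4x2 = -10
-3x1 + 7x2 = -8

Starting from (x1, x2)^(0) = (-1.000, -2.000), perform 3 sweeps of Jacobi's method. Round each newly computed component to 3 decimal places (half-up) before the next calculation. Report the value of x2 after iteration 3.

-0.915

Iteration 1:
  x1 = (-10 - (4)·-2.000) / (-7) = 0.286
  x2 = (-8 - (-3)·-1.000) / (7) = -1.571
Iteration 2:
  x1 = (-10 - (4)·-1.571) / (-7) = 0.531
  x2 = (-8 - (-3)·0.286) / (7) = -1.020
Iteration 3:
  x1 = (-10 - (4)·-1.020) / (-7) = 0.846
  x2 = (-8 - (-3)·0.531) / (7) = -0.915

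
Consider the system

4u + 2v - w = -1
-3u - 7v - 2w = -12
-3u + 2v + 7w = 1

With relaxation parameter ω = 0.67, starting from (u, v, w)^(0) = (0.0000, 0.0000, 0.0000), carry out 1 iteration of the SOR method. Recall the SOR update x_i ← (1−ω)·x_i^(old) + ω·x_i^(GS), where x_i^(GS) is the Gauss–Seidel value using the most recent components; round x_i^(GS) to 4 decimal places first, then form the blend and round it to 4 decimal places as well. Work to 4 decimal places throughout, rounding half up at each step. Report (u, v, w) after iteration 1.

Iteration 1:
  u: GS value = (-1 - (2)·0.0000 - (-1)·0.0000) / (4) = -0.2500;  u ← (1−ω)·0.0000 + ω·-0.2500 = -0.1675
  v: GS value = (-12 - (-3)·-0.1675 - (-2)·0.0000) / (-7) = 1.7861;  v ← (1−ω)·0.0000 + ω·1.7861 = 1.1967
  w: GS value = (1 - (-3)·-0.1675 - (2)·1.1967) / (7) = -0.2708;  w ← (1−ω)·0.0000 + ω·-0.2708 = -0.1814

(-0.1675, 1.1967, -0.1814)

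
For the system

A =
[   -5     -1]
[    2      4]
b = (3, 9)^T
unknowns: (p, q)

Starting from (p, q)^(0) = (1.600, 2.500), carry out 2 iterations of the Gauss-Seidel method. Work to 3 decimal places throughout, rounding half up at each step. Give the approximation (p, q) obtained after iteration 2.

Iteration 1:
  p = (3 - (-1)·2.500) / (-5) = -1.100
  q = (9 - (2)·-1.100) / (4) = 2.800
Iteration 2:
  p = (3 - (-1)·2.800) / (-5) = -1.160
  q = (9 - (2)·-1.160) / (4) = 2.830

(-1.160, 2.830)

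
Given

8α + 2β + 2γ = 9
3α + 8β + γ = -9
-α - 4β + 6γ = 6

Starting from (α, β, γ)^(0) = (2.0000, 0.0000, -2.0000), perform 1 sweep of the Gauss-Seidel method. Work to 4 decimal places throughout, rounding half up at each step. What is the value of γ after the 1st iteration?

Iteration 1:
  α = (9 - (2)·0.0000 - (2)·-2.0000) / (8) = 1.6250
  β = (-9 - (3)·1.6250 - (1)·-2.0000) / (8) = -1.4844
  γ = (6 - (-1)·1.6250 - (-4)·-1.4844) / (6) = 0.2812

0.2812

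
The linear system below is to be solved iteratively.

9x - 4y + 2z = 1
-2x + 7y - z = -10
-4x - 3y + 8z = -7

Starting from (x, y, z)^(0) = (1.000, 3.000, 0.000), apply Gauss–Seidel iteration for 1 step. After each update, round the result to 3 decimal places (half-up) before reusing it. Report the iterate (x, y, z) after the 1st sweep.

(1.444, -1.016, -0.534)

Iteration 1:
  x = (1 - (-4)·3.000 - (2)·0.000) / (9) = 1.444
  y = (-10 - (-2)·1.444 - (-1)·0.000) / (7) = -1.016
  z = (-7 - (-4)·1.444 - (-3)·-1.016) / (8) = -0.534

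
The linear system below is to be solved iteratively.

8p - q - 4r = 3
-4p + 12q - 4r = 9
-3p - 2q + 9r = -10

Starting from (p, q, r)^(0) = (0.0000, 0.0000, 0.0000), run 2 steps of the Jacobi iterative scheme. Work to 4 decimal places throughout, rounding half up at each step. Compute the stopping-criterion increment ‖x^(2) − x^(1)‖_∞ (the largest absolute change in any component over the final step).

Iteration 1:
  p = (3 - (-1)·0.0000 - (-4)·0.0000) / (8) = 0.3750
  q = (9 - (-4)·0.0000 - (-4)·0.0000) / (12) = 0.7500
  r = (-10 - (-3)·0.0000 - (-2)·0.0000) / (9) = -1.1111
Iteration 2:
  p = (3 - (-1)·0.7500 - (-4)·-1.1111) / (8) = -0.0868
  q = (9 - (-4)·0.3750 - (-4)·-1.1111) / (12) = 0.5046
  r = (-10 - (-3)·0.3750 - (-2)·0.7500) / (9) = -0.8194
Change: (-0.4618, -0.2454, 0.2917) → max |·| = 0.4618

0.4618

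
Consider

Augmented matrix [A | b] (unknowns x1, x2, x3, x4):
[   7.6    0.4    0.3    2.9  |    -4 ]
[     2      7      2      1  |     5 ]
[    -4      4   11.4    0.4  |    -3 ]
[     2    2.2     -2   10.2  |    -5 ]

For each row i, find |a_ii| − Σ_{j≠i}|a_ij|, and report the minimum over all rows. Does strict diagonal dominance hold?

2

row 1: |7.6| − (0.4+0.3+2.9) = 4
row 2: |7| − (2+2+1) = 2
row 3: |11.4| − (4+4+0.4) = 3
row 4: |10.2| − (2+2.2+2) = 4
minimum over rows = 2 → strictly diagonally dominant (convergence guaranteed)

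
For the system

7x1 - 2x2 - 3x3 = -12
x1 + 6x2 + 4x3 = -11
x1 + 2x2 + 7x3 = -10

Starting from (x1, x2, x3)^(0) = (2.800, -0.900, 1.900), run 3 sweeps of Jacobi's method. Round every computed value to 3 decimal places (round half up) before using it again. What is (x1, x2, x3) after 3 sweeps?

(-1.988, -1.103, -0.772)

Iteration 1:
  x1 = (-12 - (-2)·-0.900 - (-3)·1.900) / (7) = -1.157
  x2 = (-11 - (1)·2.800 - (4)·1.900) / (6) = -3.567
  x3 = (-10 - (1)·2.800 - (2)·-0.900) / (7) = -1.571
Iteration 2:
  x1 = (-12 - (-2)·-3.567 - (-3)·-1.571) / (7) = -3.407
  x2 = (-11 - (1)·-1.157 - (4)·-1.571) / (6) = -0.593
  x3 = (-10 - (1)·-1.157 - (2)·-3.567) / (7) = -0.244
Iteration 3:
  x1 = (-12 - (-2)·-0.593 - (-3)·-0.244) / (7) = -1.988
  x2 = (-11 - (1)·-3.407 - (4)·-0.244) / (6) = -1.103
  x3 = (-10 - (1)·-3.407 - (2)·-0.593) / (7) = -0.772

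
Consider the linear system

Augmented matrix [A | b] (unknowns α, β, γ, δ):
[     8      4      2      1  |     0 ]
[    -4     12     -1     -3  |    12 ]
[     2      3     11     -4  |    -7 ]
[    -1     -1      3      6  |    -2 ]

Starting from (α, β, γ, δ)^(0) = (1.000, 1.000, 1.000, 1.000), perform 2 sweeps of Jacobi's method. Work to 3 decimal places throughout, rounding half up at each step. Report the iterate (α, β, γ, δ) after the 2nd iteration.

Iteration 1:
  α = (0 - (4)·1.000 - (2)·1.000 - (1)·1.000) / (8) = -0.875
  β = (12 - (-4)·1.000 - (-1)·1.000 - (-3)·1.000) / (12) = 1.667
  γ = (-7 - (2)·1.000 - (3)·1.000 - (-4)·1.000) / (11) = -0.727
  δ = (-2 - (-1)·1.000 - (-1)·1.000 - (3)·1.000) / (6) = -0.500
Iteration 2:
  α = (0 - (4)·1.667 - (2)·-0.727 - (1)·-0.500) / (8) = -0.589
  β = (12 - (-4)·-0.875 - (-1)·-0.727 - (-3)·-0.500) / (12) = 0.523
  γ = (-7 - (2)·-0.875 - (3)·1.667 - (-4)·-0.500) / (11) = -1.114
  δ = (-2 - (-1)·-0.875 - (-1)·1.667 - (3)·-0.727) / (6) = 0.162

(-0.589, 0.523, -1.114, 0.162)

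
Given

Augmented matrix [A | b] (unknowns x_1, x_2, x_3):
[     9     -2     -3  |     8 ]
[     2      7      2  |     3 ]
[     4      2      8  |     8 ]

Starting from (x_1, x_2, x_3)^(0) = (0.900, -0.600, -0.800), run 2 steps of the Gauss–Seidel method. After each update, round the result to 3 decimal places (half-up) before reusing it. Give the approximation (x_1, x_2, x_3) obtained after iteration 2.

Iteration 1:
  x_1 = (8 - (-2)·-0.600 - (-3)·-0.800) / (9) = 0.489
  x_2 = (3 - (2)·0.489 - (2)·-0.800) / (7) = 0.517
  x_3 = (8 - (4)·0.489 - (2)·0.517) / (8) = 0.626
Iteration 2:
  x_1 = (8 - (-2)·0.517 - (-3)·0.626) / (9) = 1.212
  x_2 = (3 - (2)·1.212 - (2)·0.626) / (7) = -0.097
  x_3 = (8 - (4)·1.212 - (2)·-0.097) / (8) = 0.418

(1.212, -0.097, 0.418)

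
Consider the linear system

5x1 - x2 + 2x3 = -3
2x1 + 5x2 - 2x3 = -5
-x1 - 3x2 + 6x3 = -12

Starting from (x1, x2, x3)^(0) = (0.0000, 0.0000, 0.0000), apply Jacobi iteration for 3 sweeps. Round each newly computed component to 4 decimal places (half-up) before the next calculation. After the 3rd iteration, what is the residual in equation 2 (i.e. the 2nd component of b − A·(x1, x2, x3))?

-0.6160

Iteration 1:
  x1 = (-3 - (-1)·0.0000 - (2)·0.0000) / (5) = -0.6000
  x2 = (-5 - (2)·0.0000 - (-2)·0.0000) / (5) = -1.0000
  x3 = (-12 - (-1)·0.0000 - (-3)·0.0000) / (6) = -2.0000
Iteration 2:
  x1 = (-3 - (-1)·-1.0000 - (2)·-2.0000) / (5) = 0.0000
  x2 = (-5 - (2)·-0.6000 - (-2)·-2.0000) / (5) = -1.5600
  x3 = (-12 - (-1)·-0.6000 - (-3)·-1.0000) / (6) = -2.6000
Iteration 3:
  x1 = (-3 - (-1)·-1.5600 - (2)·-2.6000) / (5) = 0.1280
  x2 = (-5 - (2)·0.0000 - (-2)·-2.6000) / (5) = -2.0400
  x3 = (-12 - (-1)·0.0000 - (-3)·-1.5600) / (6) = -2.7800
Residual b − A·x = (-0.1200, -0.6160, -1.3120)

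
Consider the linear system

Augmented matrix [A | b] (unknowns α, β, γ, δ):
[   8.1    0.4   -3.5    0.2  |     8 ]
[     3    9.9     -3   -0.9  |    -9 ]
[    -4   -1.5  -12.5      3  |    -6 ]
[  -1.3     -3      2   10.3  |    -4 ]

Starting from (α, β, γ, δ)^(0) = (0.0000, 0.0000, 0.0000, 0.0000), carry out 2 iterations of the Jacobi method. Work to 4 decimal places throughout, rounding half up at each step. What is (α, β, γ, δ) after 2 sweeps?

(1.2495, -1.0982, 0.1798, -0.6217)

Iteration 1:
  α = (8 - (0.4)·0.0000 - (-3.5)·0.0000 - (0.2)·0.0000) / (8.1) = 0.9877
  β = (-9 - (3)·0.0000 - (-3)·0.0000 - (-0.9)·0.0000) / (9.9) = -0.9091
  γ = (-6 - (-4)·0.0000 - (-1.5)·0.0000 - (3)·0.0000) / (-12.5) = 0.4800
  δ = (-4 - (-1.3)·0.0000 - (-3)·0.0000 - (2)·0.0000) / (10.3) = -0.3883
Iteration 2:
  α = (8 - (0.4)·-0.9091 - (-3.5)·0.4800 - (0.2)·-0.3883) / (8.1) = 1.2495
  β = (-9 - (3)·0.9877 - (-3)·0.4800 - (-0.9)·-0.3883) / (9.9) = -1.0982
  γ = (-6 - (-4)·0.9877 - (-1.5)·-0.9091 - (3)·-0.3883) / (-12.5) = 0.1798
  δ = (-4 - (-1.3)·0.9877 - (-3)·-0.9091 - (2)·0.4800) / (10.3) = -0.6217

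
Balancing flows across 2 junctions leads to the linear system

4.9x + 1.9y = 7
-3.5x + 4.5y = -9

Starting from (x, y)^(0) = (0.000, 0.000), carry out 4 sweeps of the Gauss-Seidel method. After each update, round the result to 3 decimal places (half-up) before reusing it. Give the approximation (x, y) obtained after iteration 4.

Iteration 1:
  x = (7 - (1.9)·0.000) / (4.9) = 1.429
  y = (-9 - (-3.5)·1.429) / (4.5) = -0.889
Iteration 2:
  x = (7 - (1.9)·-0.889) / (4.9) = 1.773
  y = (-9 - (-3.5)·1.773) / (4.5) = -0.621
Iteration 3:
  x = (7 - (1.9)·-0.621) / (4.9) = 1.669
  y = (-9 - (-3.5)·1.669) / (4.5) = -0.702
Iteration 4:
  x = (7 - (1.9)·-0.702) / (4.9) = 1.701
  y = (-9 - (-3.5)·1.701) / (4.5) = -0.677

(1.701, -0.677)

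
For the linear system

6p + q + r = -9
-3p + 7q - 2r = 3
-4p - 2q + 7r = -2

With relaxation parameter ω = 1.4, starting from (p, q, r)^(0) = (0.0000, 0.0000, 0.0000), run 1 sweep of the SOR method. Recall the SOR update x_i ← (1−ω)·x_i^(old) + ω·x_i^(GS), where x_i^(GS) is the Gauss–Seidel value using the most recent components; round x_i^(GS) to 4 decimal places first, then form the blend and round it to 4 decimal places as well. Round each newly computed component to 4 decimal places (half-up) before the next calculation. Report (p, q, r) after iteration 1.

Iteration 1:
  p: GS value = (-9 - (1)·0.0000 - (1)·0.0000) / (6) = -1.5000;  p ← (1−ω)·0.0000 + ω·-1.5000 = -2.1000
  q: GS value = (3 - (-3)·-2.1000 - (-2)·0.0000) / (7) = -0.4714;  q ← (1−ω)·0.0000 + ω·-0.4714 = -0.6600
  r: GS value = (-2 - (-4)·-2.1000 - (-2)·-0.6600) / (7) = -1.6743;  r ← (1−ω)·0.0000 + ω·-1.6743 = -2.3440

(-2.1000, -0.6600, -2.3440)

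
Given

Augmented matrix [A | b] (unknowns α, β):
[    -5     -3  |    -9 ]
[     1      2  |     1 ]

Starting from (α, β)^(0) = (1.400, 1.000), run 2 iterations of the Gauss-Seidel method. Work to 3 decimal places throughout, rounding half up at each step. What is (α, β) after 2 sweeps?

(1.860, -0.430)

Iteration 1:
  α = (-9 - (-3)·1.000) / (-5) = 1.200
  β = (1 - (1)·1.200) / (2) = -0.100
Iteration 2:
  α = (-9 - (-3)·-0.100) / (-5) = 1.860
  β = (1 - (1)·1.860) / (2) = -0.430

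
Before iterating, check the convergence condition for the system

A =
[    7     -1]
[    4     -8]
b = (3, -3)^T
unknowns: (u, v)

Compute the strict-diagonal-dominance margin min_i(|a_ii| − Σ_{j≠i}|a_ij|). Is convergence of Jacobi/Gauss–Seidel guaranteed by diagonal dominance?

4

row 1: |7| − (1) = 6
row 2: |-8| − (4) = 4
minimum over rows = 4 → strictly diagonally dominant (convergence guaranteed)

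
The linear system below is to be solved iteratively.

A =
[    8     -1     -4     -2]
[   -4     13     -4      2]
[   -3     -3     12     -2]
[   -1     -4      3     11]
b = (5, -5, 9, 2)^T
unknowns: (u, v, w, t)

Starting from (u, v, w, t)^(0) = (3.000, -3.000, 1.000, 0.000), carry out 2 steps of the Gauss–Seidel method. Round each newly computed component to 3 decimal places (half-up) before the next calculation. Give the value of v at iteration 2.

0.261

Iteration 1:
  u = (5 - (-1)·-3.000 - (-4)·1.000 - (-2)·0.000) / (8) = 0.750
  v = (-5 - (-4)·0.750 - (-4)·1.000 - (2)·0.000) / (13) = 0.154
  w = (9 - (-3)·0.750 - (-3)·0.154 - (-2)·0.000) / (12) = 0.976
  t = (2 - (-1)·0.750 - (-4)·0.154 - (3)·0.976) / (11) = 0.040
Iteration 2:
  u = (5 - (-1)·0.154 - (-4)·0.976 - (-2)·0.040) / (8) = 1.142
  v = (-5 - (-4)·1.142 - (-4)·0.976 - (2)·0.040) / (13) = 0.261
  w = (9 - (-3)·1.142 - (-3)·0.261 - (-2)·0.040) / (12) = 1.107
  t = (2 - (-1)·1.142 - (-4)·0.261 - (3)·1.107) / (11) = 0.079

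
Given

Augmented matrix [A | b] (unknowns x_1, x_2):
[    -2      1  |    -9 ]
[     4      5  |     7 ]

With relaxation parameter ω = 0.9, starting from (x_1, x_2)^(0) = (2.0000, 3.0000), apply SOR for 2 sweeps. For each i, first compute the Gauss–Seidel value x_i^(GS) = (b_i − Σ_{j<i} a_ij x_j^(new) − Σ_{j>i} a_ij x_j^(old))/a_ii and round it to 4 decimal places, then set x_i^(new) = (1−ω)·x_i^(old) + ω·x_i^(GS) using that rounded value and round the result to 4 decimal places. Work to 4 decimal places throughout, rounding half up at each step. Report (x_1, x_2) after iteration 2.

(3.4976, -1.5055)

Iteration 1:
  x_1: GS value = (-9 - (1)·3.0000) / (-2) = 6.0000;  x_1 ← (1−ω)·2.0000 + ω·6.0000 = 5.6000
  x_2: GS value = (7 - (4)·5.6000) / (5) = -3.0800;  x_2 ← (1−ω)·3.0000 + ω·-3.0800 = -2.4720
Iteration 2:
  x_1: GS value = (-9 - (1)·-2.4720) / (-2) = 3.2640;  x_1 ← (1−ω)·5.6000 + ω·3.2640 = 3.4976
  x_2: GS value = (7 - (4)·3.4976) / (5) = -1.3981;  x_2 ← (1−ω)·-2.4720 + ω·-1.3981 = -1.5055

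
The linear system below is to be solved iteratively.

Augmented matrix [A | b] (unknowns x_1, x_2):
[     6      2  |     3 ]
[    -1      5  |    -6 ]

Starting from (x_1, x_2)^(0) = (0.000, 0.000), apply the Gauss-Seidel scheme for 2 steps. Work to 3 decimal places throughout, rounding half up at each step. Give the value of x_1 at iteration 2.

Iteration 1:
  x_1 = (3 - (2)·0.000) / (6) = 0.500
  x_2 = (-6 - (-1)·0.500) / (5) = -1.100
Iteration 2:
  x_1 = (3 - (2)·-1.100) / (6) = 0.867
  x_2 = (-6 - (-1)·0.867) / (5) = -1.027

0.867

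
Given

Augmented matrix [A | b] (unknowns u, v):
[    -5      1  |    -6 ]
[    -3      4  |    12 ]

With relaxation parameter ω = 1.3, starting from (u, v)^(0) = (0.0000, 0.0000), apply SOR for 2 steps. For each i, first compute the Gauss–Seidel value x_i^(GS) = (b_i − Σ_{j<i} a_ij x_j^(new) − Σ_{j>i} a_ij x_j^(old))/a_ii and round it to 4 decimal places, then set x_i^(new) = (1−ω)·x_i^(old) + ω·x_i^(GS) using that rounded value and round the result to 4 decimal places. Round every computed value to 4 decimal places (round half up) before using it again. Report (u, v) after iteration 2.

Iteration 1:
  u: GS value = (-6 - (1)·0.0000) / (-5) = 1.2000;  u ← (1−ω)·0.0000 + ω·1.2000 = 1.5600
  v: GS value = (12 - (-3)·1.5600) / (4) = 4.1700;  v ← (1−ω)·0.0000 + ω·4.1700 = 5.4210
Iteration 2:
  u: GS value = (-6 - (1)·5.4210) / (-5) = 2.2842;  u ← (1−ω)·1.5600 + ω·2.2842 = 2.5015
  v: GS value = (12 - (-3)·2.5015) / (4) = 4.8761;  v ← (1−ω)·5.4210 + ω·4.8761 = 4.7126

(2.5015, 4.7126)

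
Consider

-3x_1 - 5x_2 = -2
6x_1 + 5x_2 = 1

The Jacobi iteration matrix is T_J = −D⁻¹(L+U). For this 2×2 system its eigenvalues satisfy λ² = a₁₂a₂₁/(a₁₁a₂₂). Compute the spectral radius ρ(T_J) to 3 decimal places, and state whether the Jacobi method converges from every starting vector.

a₁₂a₂₁/(a₁₁a₂₂) = (-5)·(6) / ((-3)·(5)) = 2.000000
ρ = √|2.000000| = √2.000000 = 1.414
ρ > 1, so Jacobi diverges

1.414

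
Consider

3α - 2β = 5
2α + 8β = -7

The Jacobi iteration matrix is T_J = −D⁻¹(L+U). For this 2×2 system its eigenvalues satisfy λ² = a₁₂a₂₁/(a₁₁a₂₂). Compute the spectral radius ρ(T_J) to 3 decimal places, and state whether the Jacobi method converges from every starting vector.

0.408

a₁₂a₂₁/(a₁₁a₂₂) = (-2)·(2) / ((3)·(8)) = -0.166667
ρ = √|-0.166667| = √0.166667 = 0.408
ρ < 1, so Jacobi converges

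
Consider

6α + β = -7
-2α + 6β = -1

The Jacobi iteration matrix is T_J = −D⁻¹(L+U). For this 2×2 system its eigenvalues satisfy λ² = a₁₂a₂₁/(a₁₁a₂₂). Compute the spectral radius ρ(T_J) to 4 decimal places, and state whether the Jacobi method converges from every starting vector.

0.2357

a₁₂a₂₁/(a₁₁a₂₂) = (1)·(-2) / ((6)·(6)) = -0.055556
ρ = √|-0.055556| = √0.055556 = 0.2357
ρ < 1, so Jacobi converges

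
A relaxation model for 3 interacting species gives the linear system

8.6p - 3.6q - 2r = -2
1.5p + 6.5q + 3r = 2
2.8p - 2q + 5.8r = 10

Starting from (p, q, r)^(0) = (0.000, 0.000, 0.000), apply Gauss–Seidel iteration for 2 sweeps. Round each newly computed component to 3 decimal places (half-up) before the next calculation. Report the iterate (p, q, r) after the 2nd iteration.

Iteration 1:
  p = (-2 - (-3.6)·0.000 - (-2)·0.000) / (8.6) = -0.233
  q = (2 - (1.5)·-0.233 - (3)·0.000) / (6.5) = 0.361
  r = (10 - (2.8)·-0.233 - (-2)·0.361) / (5.8) = 1.961
Iteration 2:
  p = (-2 - (-3.6)·0.361 - (-2)·1.961) / (8.6) = 0.375
  q = (2 - (1.5)·0.375 - (3)·1.961) / (6.5) = -0.684
  r = (10 - (2.8)·0.375 - (-2)·-0.684) / (5.8) = 1.307

(0.375, -0.684, 1.307)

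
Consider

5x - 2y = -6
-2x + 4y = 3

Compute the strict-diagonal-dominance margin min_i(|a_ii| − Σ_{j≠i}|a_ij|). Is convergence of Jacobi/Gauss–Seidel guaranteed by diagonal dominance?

row 1: |5| − (2) = 3
row 2: |4| − (2) = 2
minimum over rows = 2 → strictly diagonally dominant (convergence guaranteed)

2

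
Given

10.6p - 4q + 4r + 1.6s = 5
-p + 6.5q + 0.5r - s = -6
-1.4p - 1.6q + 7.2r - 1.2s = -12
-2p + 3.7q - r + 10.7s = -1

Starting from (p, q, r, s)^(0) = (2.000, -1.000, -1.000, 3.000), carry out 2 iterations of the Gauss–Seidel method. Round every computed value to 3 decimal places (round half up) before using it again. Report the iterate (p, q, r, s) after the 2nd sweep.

(0.810, -0.714, -1.680, 0.148)

Iteration 1:
  p = (5 - (-4)·-1.000 - (4)·-1.000 - (1.6)·3.000) / (10.6) = 0.019
  q = (-6 - (-1)·0.019 - (0.5)·-1.000 - (-1)·3.000) / (6.5) = -0.382
  r = (-12 - (-1.4)·0.019 - (-1.6)·-0.382 - (-1.2)·3.000) / (7.2) = -1.248
  s = (-1 - (-2)·0.019 - (3.7)·-0.382 - (-1)·-1.248) / (10.7) = -0.074
Iteration 2:
  p = (5 - (-4)·-0.382 - (4)·-1.248 - (1.6)·-0.074) / (10.6) = 0.810
  q = (-6 - (-1)·0.810 - (0.5)·-1.248 - (-1)·-0.074) / (6.5) = -0.714
  r = (-12 - (-1.4)·0.810 - (-1.6)·-0.714 - (-1.2)·-0.074) / (7.2) = -1.680
  s = (-1 - (-2)·0.810 - (3.7)·-0.714 - (-1)·-1.680) / (10.7) = 0.148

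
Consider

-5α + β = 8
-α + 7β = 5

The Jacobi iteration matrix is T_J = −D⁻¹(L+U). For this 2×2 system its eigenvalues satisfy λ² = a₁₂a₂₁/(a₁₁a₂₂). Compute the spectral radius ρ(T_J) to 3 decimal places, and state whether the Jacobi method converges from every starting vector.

0.169

a₁₂a₂₁/(a₁₁a₂₂) = (1)·(-1) / ((-5)·(7)) = 0.028571
ρ = √|0.028571| = √0.028571 = 0.169
ρ < 1, so Jacobi converges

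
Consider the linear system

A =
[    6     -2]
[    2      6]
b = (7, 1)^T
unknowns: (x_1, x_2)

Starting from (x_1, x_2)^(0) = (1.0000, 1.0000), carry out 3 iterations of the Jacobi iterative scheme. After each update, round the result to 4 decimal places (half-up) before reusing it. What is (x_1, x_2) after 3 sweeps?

(1.0556, -0.2037)

Iteration 1:
  x_1 = (7 - (-2)·1.0000) / (6) = 1.5000
  x_2 = (1 - (2)·1.0000) / (6) = -0.1667
Iteration 2:
  x_1 = (7 - (-2)·-0.1667) / (6) = 1.1111
  x_2 = (1 - (2)·1.5000) / (6) = -0.3333
Iteration 3:
  x_1 = (7 - (-2)·-0.3333) / (6) = 1.0556
  x_2 = (1 - (2)·1.1111) / (6) = -0.2037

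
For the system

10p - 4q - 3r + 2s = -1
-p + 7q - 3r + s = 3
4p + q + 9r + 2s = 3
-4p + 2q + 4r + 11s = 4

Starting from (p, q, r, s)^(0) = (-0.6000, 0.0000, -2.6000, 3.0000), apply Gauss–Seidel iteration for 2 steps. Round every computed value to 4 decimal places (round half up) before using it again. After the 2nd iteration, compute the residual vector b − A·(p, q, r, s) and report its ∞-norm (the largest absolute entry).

Iteration 1:
  p = (-1 - (-4)·0.0000 - (-3)·-2.6000 - (2)·3.0000) / (10) = -1.4800
  q = (3 - (-1)·-1.4800 - (-3)·-2.6000 - (1)·3.0000) / (7) = -1.3257
  r = (3 - (4)·-1.4800 - (1)·-1.3257 - (2)·3.0000) / (9) = 0.4717
  s = (4 - (-4)·-1.4800 - (2)·-1.3257 - (4)·0.4717) / (11) = -0.1050
Iteration 2:
  p = (-1 - (-4)·-1.3257 - (-3)·0.4717 - (2)·-0.1050) / (10) = -0.4678
  q = (3 - (-1)·-0.4678 - (-3)·0.4717 - (1)·-0.1050) / (7) = 0.5789
  r = (3 - (4)·-0.4678 - (1)·0.5789 - (2)·-0.1050) / (9) = 0.5003
  s = (4 - (-4)·-0.4678 - (2)·0.5789 - (4)·0.5003) / (11) = -0.0937
Residual b − A·x = (7.6819, 0.0745, -0.0230, 0.0005); ∞-norm = 7.6819

7.6819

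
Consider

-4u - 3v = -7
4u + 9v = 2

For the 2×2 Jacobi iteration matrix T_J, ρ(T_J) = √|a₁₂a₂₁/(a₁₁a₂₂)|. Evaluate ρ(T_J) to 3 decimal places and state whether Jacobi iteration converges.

a₁₂a₂₁/(a₁₁a₂₂) = (-3)·(4) / ((-4)·(9)) = 0.333333
ρ = √|0.333333| = √0.333333 = 0.577
ρ < 1, so Jacobi converges

0.577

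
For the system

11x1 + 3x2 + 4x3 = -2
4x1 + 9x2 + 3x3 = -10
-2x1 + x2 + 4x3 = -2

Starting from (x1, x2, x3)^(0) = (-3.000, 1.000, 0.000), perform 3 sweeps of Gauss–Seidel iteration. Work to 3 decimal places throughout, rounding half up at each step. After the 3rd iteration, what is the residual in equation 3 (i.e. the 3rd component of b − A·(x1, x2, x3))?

Iteration 1:
  x1 = (-2 - (3)·1.000 - (4)·0.000) / (11) = -0.455
  x2 = (-10 - (4)·-0.455 - (3)·0.000) / (9) = -0.909
  x3 = (-2 - (-2)·-0.455 - (1)·-0.909) / (4) = -0.500
Iteration 2:
  x1 = (-2 - (3)·-0.909 - (4)·-0.500) / (11) = 0.248
  x2 = (-10 - (4)·0.248 - (3)·-0.500) / (9) = -1.055
  x3 = (-2 - (-2)·0.248 - (1)·-1.055) / (4) = -0.112
Iteration 3:
  x1 = (-2 - (3)·-1.055 - (4)·-0.112) / (11) = 0.147
  x2 = (-10 - (4)·0.147 - (3)·-0.112) / (9) = -1.139
  x3 = (-2 - (-2)·0.147 - (1)·-1.139) / (4) = -0.142
Residual b − A·x = (0.368, 0.089, 0.001)

0.001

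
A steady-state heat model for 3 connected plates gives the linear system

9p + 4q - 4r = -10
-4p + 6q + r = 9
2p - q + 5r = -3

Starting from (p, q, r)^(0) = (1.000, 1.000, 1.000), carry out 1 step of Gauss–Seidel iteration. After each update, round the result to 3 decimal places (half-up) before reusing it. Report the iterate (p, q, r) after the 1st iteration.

(-1.111, 0.593, -0.037)

Iteration 1:
  p = (-10 - (4)·1.000 - (-4)·1.000) / (9) = -1.111
  q = (9 - (-4)·-1.111 - (1)·1.000) / (6) = 0.593
  r = (-3 - (2)·-1.111 - (-1)·0.593) / (5) = -0.037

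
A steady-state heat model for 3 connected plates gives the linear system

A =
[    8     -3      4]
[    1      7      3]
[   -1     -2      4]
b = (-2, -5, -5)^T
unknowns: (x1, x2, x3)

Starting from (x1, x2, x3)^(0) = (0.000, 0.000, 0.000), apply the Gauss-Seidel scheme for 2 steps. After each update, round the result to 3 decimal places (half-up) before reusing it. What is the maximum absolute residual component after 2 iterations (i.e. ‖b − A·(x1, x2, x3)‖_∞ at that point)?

Iteration 1:
  x1 = (-2 - (-3)·0.000 - (4)·0.000) / (8) = -0.250
  x2 = (-5 - (1)·-0.250 - (3)·0.000) / (7) = -0.679
  x3 = (-5 - (-1)·-0.250 - (-2)·-0.679) / (4) = -1.652
Iteration 2:
  x1 = (-2 - (-3)·-0.679 - (4)·-1.652) / (8) = 0.321
  x2 = (-5 - (1)·0.321 - (3)·-1.652) / (7) = -0.052
  x3 = (-5 - (-1)·0.321 - (-2)·-0.052) / (4) = -1.196
Residual b − A·x = (0.060, -1.369, 0.001); ∞-norm = 1.369

1.369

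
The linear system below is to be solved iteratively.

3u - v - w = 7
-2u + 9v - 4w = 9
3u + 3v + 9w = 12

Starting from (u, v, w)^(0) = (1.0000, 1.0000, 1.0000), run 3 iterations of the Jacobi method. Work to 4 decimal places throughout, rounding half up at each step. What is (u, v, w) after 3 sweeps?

(2.9136, 1.5926, -0.3580)

Iteration 1:
  u = (7 - (-1)·1.0000 - (-1)·1.0000) / (3) = 3.0000
  v = (9 - (-2)·1.0000 - (-4)·1.0000) / (9) = 1.6667
  w = (12 - (3)·1.0000 - (3)·1.0000) / (9) = 0.6667
Iteration 2:
  u = (7 - (-1)·1.6667 - (-1)·0.6667) / (3) = 3.1111
  v = (9 - (-2)·3.0000 - (-4)·0.6667) / (9) = 1.9630
  w = (12 - (3)·3.0000 - (3)·1.6667) / (9) = -0.2222
Iteration 3:
  u = (7 - (-1)·1.9630 - (-1)·-0.2222) / (3) = 2.9136
  v = (9 - (-2)·3.1111 - (-4)·-0.2222) / (9) = 1.5926
  w = (12 - (3)·3.1111 - (3)·1.9630) / (9) = -0.3580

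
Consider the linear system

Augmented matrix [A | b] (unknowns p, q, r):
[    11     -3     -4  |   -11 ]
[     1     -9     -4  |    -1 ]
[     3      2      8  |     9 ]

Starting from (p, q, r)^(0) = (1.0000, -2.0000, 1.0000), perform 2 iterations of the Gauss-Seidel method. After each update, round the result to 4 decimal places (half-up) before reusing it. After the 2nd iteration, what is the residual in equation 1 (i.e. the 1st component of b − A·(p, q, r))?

-1.4616

Iteration 1:
  p = (-11 - (-3)·-2.0000 - (-4)·1.0000) / (11) = -1.1818
  q = (-1 - (1)·-1.1818 - (-4)·1.0000) / (-9) = -0.4646
  r = (9 - (3)·-1.1818 - (2)·-0.4646) / (8) = 1.6843
Iteration 2:
  p = (-11 - (-3)·-0.4646 - (-4)·1.6843) / (11) = -0.5142
  q = (-1 - (1)·-0.5142 - (-4)·1.6843) / (-9) = -0.6946
  r = (9 - (3)·-0.5142 - (2)·-0.6946) / (8) = 1.4915
Residual b − A·x = (-1.4616, -0.7712, -0.0002)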